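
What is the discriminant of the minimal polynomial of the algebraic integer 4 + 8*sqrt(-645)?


The element 4 + 8*sqrt(-645) has minimal polynomial:
x^2 - 8*x + 41296
Discriminant = (-8)^2 - 4*(41296)
= 64 - 165184
= -165120

-165120


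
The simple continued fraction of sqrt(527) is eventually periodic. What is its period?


Run the CF algorithm for sqrt(527).
a_0 = floor(sqrt(527)) = 22; set m_0=0, q_0=1.
Recurrence: m' = q*a - m,  q' = (d - m'^2)/q,  a' = floor((a_0 + m')/q').
  step 1: m=22, q=43, a=1
  step 2: m=21, q=2, a=21
  step 3: m=21, q=43, a=1
  step 4: m=22, q=1, a=44
a_4 = 2*a_0 = 44, so the period closes here.
sqrt(527) = [22; 1, 21, 1, 44]
Period length = 4

4


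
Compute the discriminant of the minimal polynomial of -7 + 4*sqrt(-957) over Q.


The element -7 + 4*sqrt(-957) has minimal polynomial:
x^2 + 14*x + 15361
Discriminant = (14)^2 - 4*(15361)
= 196 - 61444
= -61248

-61248


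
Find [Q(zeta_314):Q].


The degree equals Euler's totient phi(314).
314 = 2 * 157
phi(314) = 156

156


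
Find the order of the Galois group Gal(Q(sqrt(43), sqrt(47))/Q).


The 2 square roots of distinct primes are multiplicatively independent over Q,
so [K:Q] = 2^2 and Gal(K/Q) is isomorphic to (Z/2Z)^2.
|Gal| = 2^2 = 4

4


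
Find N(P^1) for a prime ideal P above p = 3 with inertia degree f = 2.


N(P^a) = p^(a*f)
= 3^(1*2)
= 3^2
= 9

9


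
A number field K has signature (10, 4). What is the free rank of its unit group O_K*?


By Dirichlet's unit theorem:
rank = r1 + r2 - 1
= 10 + 4 - 1
= 13

13


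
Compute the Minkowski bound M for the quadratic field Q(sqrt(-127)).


d = -127, d mod 4 = 1, so disc(K) = d = -127; |disc(K)| = 127
Imaginary quadratic field, so n = 2, s = r2 = 1, r1 = 0
M = (n!/n^n) * (4/pi)^s * sqrt(|disc(K)|) = (2!/2^2) * (4/pi)^1 * sqrt(127)
= 0.5 * 1.273240 * 11.269428
= 7.1743

7.1743


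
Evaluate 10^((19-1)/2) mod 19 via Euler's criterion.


p = 19 is prime and the exponent is (p-1)/2 = 9, so by Euler's criterion 10^9 = (10/19) = +1 or -1 mod 19.
Compute by square-and-multiply:
  9 = 8 + 1 (binary 1001)
  Repeated squaring mod 19: 10^1 = 10, 10^2 = 5, 10^4 = 6, 10^8 = 17
  10^9 = 10^8 * 10^1 = 17 * 10 mod 19
    17 * 10 = 170 = 18 mod 19
  10^9 = 18 mod 19
Result 18 = p - 1 = -1 mod 19: 10 is a quadratic non-residue mod 19. As a residue in [0, p-1] the value is 18.
10^9 mod 19 = 18

18


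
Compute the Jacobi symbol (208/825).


Compute (208/825) via quadratic reciprocity:
  pull out 2: (2/825) = +1  (since 825 mod 8 = 1)
  pull out 2: (2/825) = +1  (since 825 mod 8 = 1)
  pull out 2: (2/825) = +1  (since 825 mod 8 = 1)
  pull out 2: (2/825) = +1  (since 825 mod 8 = 1)
  reciprocity: (13/825) -> +(825/13)
  reduce: (6/13)
  pull out 2: (2/13) = -1  (since 13 mod 8 = 5)
  reciprocity: (3/13) -> +(13/3)
  reduce: (1/3)
  (1/3) = 1
Product of signs = -1

-1


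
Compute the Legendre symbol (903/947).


p = 947 is prime, so compute (903/947) with the reciprocity algorithm (Jacobi-symbol steps: pull out 2s via (2/n), flip via reciprocity, reduce):
  reciprocity: (903/947) -> -(947/903)
  reduce: (44/903)
  pull out 2: (2/903) = +1  (since 903 mod 8 = 7)
  pull out 2: (2/903) = +1  (since 903 mod 8 = 7)
  reciprocity: (11/903) -> -(903/11)
  reduce: (1/11)
  (1/11) = 1
Product of signs = 1
(903/947) = 1

1


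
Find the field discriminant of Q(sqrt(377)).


For K = Q(sqrt(d)) with d squarefree: disc(K) = d if d = 1 mod 4, and disc(K) = 4d if d = 2 or 3 mod 4.
Here d = 377, and d mod 4 = 1.
d = 1 mod 4 (O_K = Z[(1+sqrt(d))/2]), so disc(K) = d = 377

377


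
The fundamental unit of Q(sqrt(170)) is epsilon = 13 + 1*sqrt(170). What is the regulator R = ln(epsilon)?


epsilon = 13 + 1*sqrt(170)
= 26.0384
R = ln(26.0384)
= 3.2596

3.2596


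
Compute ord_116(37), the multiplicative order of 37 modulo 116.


We want ord_116(37), the smallest k >= 1 with 37^k = 1 mod 116.
n = 116 = 2^2 * 29, phi(116) = 56; the order divides phi(n).
Divisors of 56: 1, 2, 4, 7, 8, 14, 28, 56
Repeated squaring mod 116: 37^1 = 37, 37^2 = 93, 37^4 = 65, 37^8 = 49, 37^16 = 81, 37^32 = 65
Test divisors in increasing order:
  k=1: 37^1 = 37 mod 116
  k=2: 37^2 = 93 mod 116
  k=4: 37^4 = 65 mod 116
  k=7: 37^7 = 65 * 93 * 37 = 17 mod 116
  k=8: 37^8 = 49 mod 116
  k=14: 37^14 = 49 * 65 * 93 = 57 mod 116
  k=28: 37^28 = 81 * 49 * 65 = 1 mod 116  <- first divisor giving 1
Order = 28

28


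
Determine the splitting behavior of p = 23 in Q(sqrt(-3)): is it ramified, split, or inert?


K = Q(sqrt(-3)). Since d mod 4 = 1, disc(K) = -3.
Check p | disc: -3 mod 23 = 20.
p does not divide disc. Compute Legendre symbol (d/p):
20^((23-1)/2) mod 23 = -1
(d/p) = -1, so p is inert: (p) stays prime with e=1, f=2, g=1.
Therefore p is inert.

inert


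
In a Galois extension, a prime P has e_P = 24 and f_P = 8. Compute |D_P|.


|D_P| = e * f
= 24 * 8
= 192

192


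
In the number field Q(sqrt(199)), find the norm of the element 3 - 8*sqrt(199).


N(a + b*sqrt(d)) = a^2 - d*b^2
= (3)^2 - (199)*(-8)^2
= 9 - 12736
= -12727

-12727


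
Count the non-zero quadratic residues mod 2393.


For prime p, the number of non-zero quadratic residues is (p-1)/2.
= (2393-1)/2
= 1196

1196


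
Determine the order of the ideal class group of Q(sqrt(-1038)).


K = Q(sqrt(-1038)). d mod 4 = 2, so D = disc(K) = 4d = -4152
h(K) equals the number of primitive reduced positive-definite forms (a, b, c) = a*x^2 + b*x*y + c*y^2 with b^2 - 4ac = D,
where reduced means |b| <= a <= c, with b >= 0 whenever |b| = a or a = c, and primitive means gcd(a, b, c) = 1.
Reduced forces 3a^2 <= |D| = 4152, so 1 <= a <= 37; b must have the parity of D, and c = (b^2 - D)/(4a) must be an integer >= a.
Enumerate a = 1..37, b in [-a, a]:
  a=1: (1, 0, 1038)  [1]
  a=2: (2, 0, 519)  [1]
  a=3: (3, 0, 346)  [1]
  a=4..5: none
  a=6: (6, 0, 173)  [1]
  a=7..16: none
  a=17: (17, -8, 62), (17, 8, 62)  [2]
  a=18: none
  a=19: (19, -16, 58), (19, 16, 58)  [2]
  a=20..28: none
  a=29: (29, -16, 38), (29, 16, 38)  [2]
  a=30: none
  a=31: (31, -8, 34), (31, 8, 34)  [2]
  a=32..37: none
Total reduced forms: 1 + 1 + 1 + 1 + 2 + 2 + 2 + 2 = 12
h = 12

12


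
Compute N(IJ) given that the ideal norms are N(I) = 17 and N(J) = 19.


N(IJ) = N(I) * N(J)
= 17 * 19
= 323

323


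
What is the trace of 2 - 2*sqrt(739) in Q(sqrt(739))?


Tr(a + b*sqrt(d)) = (a + b*sqrt(d)) + (a - b*sqrt(d)) = 2a
= 2 * (2)
= 4

4


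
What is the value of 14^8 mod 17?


p = 17 is prime and the exponent is (p-1)/2 = 8, so by Euler's criterion 14^8 = (14/17) = +1 or -1 mod 17.
Compute by square-and-multiply:
  8 = 8 (binary 1000)
  Repeated squaring mod 17: 14^1 = 14, 14^2 = 9, 14^4 = 13, 14^8 = 16
  14^8 = 16 mod 17
Result 16 = p - 1 = -1 mod 17: 14 is a quadratic non-residue mod 17. As a residue in [0, p-1] the value is 16.
14^8 mod 17 = 16

16


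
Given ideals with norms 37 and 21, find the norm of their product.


N(IJ) = N(I) * N(J)
= 37 * 21
= 777

777


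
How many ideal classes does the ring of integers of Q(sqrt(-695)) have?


K = Q(sqrt(-695)). d mod 4 = 1, so D = disc(K) = d = -695
h(K) equals the number of primitive reduced positive-definite forms (a, b, c) = a*x^2 + b*x*y + c*y^2 with b^2 - 4ac = D,
where reduced means |b| <= a <= c, with b >= 0 whenever |b| = a or a = c, and primitive means gcd(a, b, c) = 1.
Reduced forces 3a^2 <= |D| = 695, so 1 <= a <= 15; b must have the parity of D, and c = (b^2 - D)/(4a) must be an integer >= a.
Enumerate a = 1..15, b in [-a, a]:
  a=1: (1, 1, 174)  [1]
  a=2: (2, -1, 87), (2, 1, 87)  [2]
  a=3: (3, -1, 58), (3, 1, 58)  [2]
  a=4: (4, -3, 44), (4, 3, 44)  [2]
  a=5: (5, 5, 36)  [1]
  a=6: (6, -5, 30), (6, -1, 29), (6, 1, 29), (6, 5, 30)  [4]
  a=7: none
  a=8: (8, -3, 22), (8, 3, 22)  [2]
  a=9: (9, -5, 20), (9, 5, 20)  [2]
  a=10: (10, -5, 18), (10, 5, 18)  [2]
  a=11: (11, -3, 16), (11, 3, 16)  [2]
  a=12: (12, -11, 17), (12, -5, 15), (12, 5, 15), (12, 11, 17)  [4]
  a=13..15: none
Total reduced forms: 1 + 2 + 2 + 2 + 1 + 4 + 2 + 2 + 2 + 2 + 4 = 24
h = 24

24


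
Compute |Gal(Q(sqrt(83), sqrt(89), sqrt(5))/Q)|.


The 3 square roots of distinct primes are multiplicatively independent over Q,
so [K:Q] = 2^3 and Gal(K/Q) is isomorphic to (Z/2Z)^3.
|Gal| = 2^3 = 8

8


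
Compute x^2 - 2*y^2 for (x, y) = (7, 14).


x^2 - d*y^2
= 7^2 - 2*14^2
= 49 - 392
= -343

-343


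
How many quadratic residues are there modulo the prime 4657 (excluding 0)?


For prime p, the number of non-zero quadratic residues is (p-1)/2.
= (4657-1)/2
= 2328

2328


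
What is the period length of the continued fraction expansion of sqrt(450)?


Run the CF algorithm for sqrt(450).
a_0 = floor(sqrt(450)) = 21; set m_0=0, q_0=1.
Recurrence: m' = q*a - m,  q' = (d - m'^2)/q,  a' = floor((a_0 + m')/q').
  step 1: m=21, q=9, a=4
  step 2: m=15, q=25, a=1
  step 3: m=10, q=14, a=2
  step 4: m=18, q=9, a=4
  step 5: m=18, q=14, a=2
  step 6: m=10, q=25, a=1
  step 7: m=15, q=9, a=4
  step 8: m=21, q=1, a=42
a_8 = 2*a_0 = 42, so the period closes here.
sqrt(450) = [21; 4, 1, 2, 4, 2, 1, 4, 42]
Period length = 8

8


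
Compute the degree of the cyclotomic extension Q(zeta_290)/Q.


The degree equals Euler's totient phi(290).
290 = 2 * 5 * 29
phi(290) = 112

112


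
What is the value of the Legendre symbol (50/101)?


p = 101 is prime, so compute (50/101) with the reciprocity algorithm (Jacobi-symbol steps: pull out 2s via (2/n), flip via reciprocity, reduce):
  pull out 2: (2/101) = -1  (since 101 mod 8 = 5)
  reciprocity: (25/101) -> +(101/25)
  reduce: (1/25)
  (1/25) = 1
Product of signs = -1
(50/101) = -1

-1


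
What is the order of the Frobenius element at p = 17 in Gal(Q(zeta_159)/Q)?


The Frobenius at p in Gal(Q(zeta_n)/Q) = (Z/nZ)* is the class of p, so its order is ord_159(17), the smallest k >= 1 with 17^k = 1 mod 159.
n = 159 = 3 * 53, phi(159) = 104; the order divides phi(n).
Divisors of 104: 1, 2, 4, 8, 13, 26, 52, 104
Repeated squaring mod 159: 17^1 = 17, 17^2 = 130, 17^4 = 46, 17^8 = 49, 17^16 = 16, 17^32 = 97, 17^64 = 28
Test divisors in increasing order:
  k=1: 17^1 = 17 mod 159
  k=2: 17^2 = 130 mod 159
  k=4: 17^4 = 46 mod 159
  k=8: 17^8 = 49 mod 159
  k=13: 17^13 = 49 * 46 * 17 = 158 mod 159
  k=26: 17^26 = 16 * 49 * 130 = 1 mod 159  <- first divisor giving 1
Order = 26

26


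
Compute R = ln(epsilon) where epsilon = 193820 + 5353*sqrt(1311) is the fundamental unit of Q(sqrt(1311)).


epsilon = 193820 + 5353*sqrt(1311)
= 387640.0000
R = ln(387640.0000)
= 12.8678

12.8678


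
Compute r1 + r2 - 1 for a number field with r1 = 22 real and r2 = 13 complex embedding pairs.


By Dirichlet's unit theorem:
rank = r1 + r2 - 1
= 22 + 13 - 1
= 34

34


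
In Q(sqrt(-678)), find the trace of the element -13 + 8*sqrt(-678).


Tr(a + b*sqrt(d)) = (a + b*sqrt(d)) + (a - b*sqrt(d)) = 2a
= 2 * (-13)
= -26

-26


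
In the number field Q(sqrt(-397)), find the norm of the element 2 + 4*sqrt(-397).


N(a + b*sqrt(d)) = a^2 - d*b^2
= (2)^2 - (-397)*(4)^2
= 4 + 6352
= 6356

6356


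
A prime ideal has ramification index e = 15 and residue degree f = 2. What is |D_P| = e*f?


|D_P| = e * f
= 15 * 2
= 30

30


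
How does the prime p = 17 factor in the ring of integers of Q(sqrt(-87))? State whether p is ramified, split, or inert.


K = Q(sqrt(-87)). Since d mod 4 = 1, disc(K) = -87.
Check p | disc: -87 mod 17 = 15.
p does not divide disc. Compute Legendre symbol (d/p):
15^((17-1)/2) mod 17 = 1
(d/p) = 1, so p splits: (p) = P*P' with e=1, f=1, g=2.
Therefore p is split.

split


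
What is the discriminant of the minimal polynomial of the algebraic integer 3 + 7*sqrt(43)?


The element 3 + 7*sqrt(43) has minimal polynomial:
x^2 - 6*x - 2098
Discriminant = (-6)^2 - 4*(-2098)
= 36 + 8392
= 8428

8428


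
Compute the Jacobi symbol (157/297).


Compute (157/297) via quadratic reciprocity:
  reciprocity: (157/297) -> +(297/157)
  reduce: (140/157)
  pull out 2: (2/157) = -1  (since 157 mod 8 = 5)
  pull out 2: (2/157) = -1  (since 157 mod 8 = 5)
  reciprocity: (35/157) -> +(157/35)
  reduce: (17/35)
  reciprocity: (17/35) -> +(35/17)
  reduce: (1/17)
  (1/17) = 1
Product of signs = 1

1


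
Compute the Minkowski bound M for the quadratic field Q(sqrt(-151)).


d = -151, d mod 4 = 1, so disc(K) = d = -151; |disc(K)| = 151
Imaginary quadratic field, so n = 2, s = r2 = 1, r1 = 0
M = (n!/n^n) * (4/pi)^s * sqrt(|disc(K)|) = (2!/2^2) * (4/pi)^1 * sqrt(151)
= 0.5 * 1.273240 * 12.288206
= 7.8229

7.8229


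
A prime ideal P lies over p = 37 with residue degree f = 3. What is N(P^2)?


N(P^a) = p^(a*f)
= 37^(2*3)
= 37^6
= 2565726409

2565726409


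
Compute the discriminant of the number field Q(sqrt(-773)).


For K = Q(sqrt(d)) with d squarefree: disc(K) = d if d = 1 mod 4, and disc(K) = 4d if d = 2 or 3 mod 4.
Here d = -773, and d mod 4 = 3.
d = 3 mod 4, not 1 (O_K = Z[sqrt(d)]), so disc(K) = 4d = 4 * (-773) = -3092

-3092


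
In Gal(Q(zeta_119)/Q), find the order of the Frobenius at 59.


The Frobenius at p in Gal(Q(zeta_n)/Q) = (Z/nZ)* is the class of p, so its order is ord_119(59), the smallest k >= 1 with 59^k = 1 mod 119.
n = 119 = 7 * 17, phi(119) = 96; the order divides phi(n).
Divisors of 96: 1, 2, 3, 4, 6, 8, 12, 16, 24, 32, 48, 96
Repeated squaring mod 119: 59^1 = 59, 59^2 = 30, 59^4 = 67, 59^8 = 86, 59^16 = 18, 59^32 = 86, 59^64 = 18
Test divisors in increasing order:
  k=1: 59^1 = 59 mod 119
  k=2: 59^2 = 30 mod 119
  k=3: 59^3 = 30 * 59 = 104 mod 119
  k=4: 59^4 = 67 mod 119
  k=6: 59^6 = 67 * 30 = 106 mod 119
  k=8: 59^8 = 86 mod 119
  k=12: 59^12 = 86 * 67 = 50 mod 119
  k=16: 59^16 = 18 mod 119
  k=24: 59^24 = 18 * 86 = 1 mod 119  <- first divisor giving 1
Order = 24

24


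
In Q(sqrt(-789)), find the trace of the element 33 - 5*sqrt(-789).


Tr(a + b*sqrt(d)) = (a + b*sqrt(d)) + (a - b*sqrt(d)) = 2a
= 2 * (33)
= 66

66


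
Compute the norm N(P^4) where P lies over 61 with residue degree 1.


N(P^a) = p^(a*f)
= 61^(4*1)
= 61^4
= 13845841

13845841


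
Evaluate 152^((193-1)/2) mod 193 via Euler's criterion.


p = 193 is prime and the exponent is (p-1)/2 = 96, so by Euler's criterion 152^96 = (152/193) = +1 or -1 mod 193.
Compute by square-and-multiply:
  96 = 64 + 32 (binary 1100000)
  Repeated squaring mod 193: 152^1 = 152, 152^2 = 137, 152^4 = 48, 152^8 = 181, 152^16 = 144, 152^32 = 85, 152^64 = 84
  152^96 = 152^64 * 152^32 = 84 * 85 mod 193
    84 * 85 = 7140 = 192 mod 193
  152^96 = 192 mod 193
Result 192 = p - 1 = -1 mod 193: 152 is a quadratic non-residue mod 193. As a residue in [0, p-1] the value is 192.
152^96 mod 193 = 192

192


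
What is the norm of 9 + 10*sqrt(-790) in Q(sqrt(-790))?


N(a + b*sqrt(d)) = a^2 - d*b^2
= (9)^2 - (-790)*(10)^2
= 81 + 79000
= 79081

79081


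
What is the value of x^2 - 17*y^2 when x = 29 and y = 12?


x^2 - d*y^2
= 29^2 - 17*12^2
= 841 - 2448
= -1607

-1607


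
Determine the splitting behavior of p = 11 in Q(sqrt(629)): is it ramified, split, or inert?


K = Q(sqrt(629)). Since d mod 4 = 1, disc(K) = 629.
Check p | disc: 629 mod 11 = 2.
p does not divide disc. Compute Legendre symbol (d/p):
2^((11-1)/2) mod 11 = -1
(d/p) = -1, so p is inert: (p) stays prime with e=1, f=2, g=1.
Therefore p is inert.

inert


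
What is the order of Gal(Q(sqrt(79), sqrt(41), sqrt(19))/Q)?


The 3 square roots of distinct primes are multiplicatively independent over Q,
so [K:Q] = 2^3 and Gal(K/Q) is isomorphic to (Z/2Z)^3.
|Gal| = 2^3 = 8

8


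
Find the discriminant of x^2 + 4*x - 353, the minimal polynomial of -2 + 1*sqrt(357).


The element -2 + 1*sqrt(357) has minimal polynomial:
x^2 + 4*x - 353
Discriminant = (4)^2 - 4*(-353)
= 16 + 1412
= 1428

1428


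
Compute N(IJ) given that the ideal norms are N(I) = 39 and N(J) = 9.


N(IJ) = N(I) * N(J)
= 39 * 9
= 351

351


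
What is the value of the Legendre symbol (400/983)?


p = 983 is prime, so compute (400/983) with the reciprocity algorithm (Jacobi-symbol steps: pull out 2s via (2/n), flip via reciprocity, reduce):
  pull out 2: (2/983) = +1  (since 983 mod 8 = 7)
  pull out 2: (2/983) = +1  (since 983 mod 8 = 7)
  pull out 2: (2/983) = +1  (since 983 mod 8 = 7)
  pull out 2: (2/983) = +1  (since 983 mod 8 = 7)
  reciprocity: (25/983) -> +(983/25)
  reduce: (8/25)
  pull out 2: (2/25) = +1  (since 25 mod 8 = 1)
  pull out 2: (2/25) = +1  (since 25 mod 8 = 1)
  pull out 2: (2/25) = +1  (since 25 mod 8 = 1)
  (1/25) = 1
Product of signs = 1
(400/983) = 1

1


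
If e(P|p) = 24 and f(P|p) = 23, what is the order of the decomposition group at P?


|D_P| = e * f
= 24 * 23
= 552

552


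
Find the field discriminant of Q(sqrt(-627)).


For K = Q(sqrt(d)) with d squarefree: disc(K) = d if d = 1 mod 4, and disc(K) = 4d if d = 2 or 3 mod 4.
Here d = -627, and d mod 4 = 1.
d = 1 mod 4 (O_K = Z[(1+sqrt(d))/2]), so disc(K) = d = -627

-627


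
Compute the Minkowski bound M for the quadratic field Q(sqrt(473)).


d = 473, d mod 4 = 1, so disc(K) = d = 473; |disc(K)| = 473
Real quadratic field, so n = 2, s = r2 = 0, r1 = 2
M = (n!/n^n) * (4/pi)^s * sqrt(|disc(K)|) = (2!/2^2) * (4/pi)^0 * sqrt(473)
= 0.5 * 1.000000 * 21.748563
= 10.8743

10.8743


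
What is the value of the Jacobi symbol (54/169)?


Compute (54/169) via quadratic reciprocity:
  pull out 2: (2/169) = +1  (since 169 mod 8 = 1)
  reciprocity: (27/169) -> +(169/27)
  reduce: (7/27)
  reciprocity: (7/27) -> -(27/7)
  reduce: (6/7)
  pull out 2: (2/7) = +1  (since 7 mod 8 = 7)
  reciprocity: (3/7) -> -(7/3)
  reduce: (1/3)
  (1/3) = 1
Product of signs = 1

1


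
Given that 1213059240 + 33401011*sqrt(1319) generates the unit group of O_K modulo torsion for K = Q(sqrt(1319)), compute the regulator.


epsilon = 1213059240 + 33401011*sqrt(1319)
= 2.4261e+09
R = ln(2.4261e+09)
= 21.6096

21.6096


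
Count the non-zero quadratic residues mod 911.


For prime p, the number of non-zero quadratic residues is (p-1)/2.
= (911-1)/2
= 455

455


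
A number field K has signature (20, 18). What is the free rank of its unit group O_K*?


By Dirichlet's unit theorem:
rank = r1 + r2 - 1
= 20 + 18 - 1
= 37

37


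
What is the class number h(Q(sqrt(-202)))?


K = Q(sqrt(-202)). d mod 4 = 2, so D = disc(K) = 4d = -808
h(K) equals the number of primitive reduced positive-definite forms (a, b, c) = a*x^2 + b*x*y + c*y^2 with b^2 - 4ac = D,
where reduced means |b| <= a <= c, with b >= 0 whenever |b| = a or a = c, and primitive means gcd(a, b, c) = 1.
Reduced forces 3a^2 <= |D| = 808, so 1 <= a <= 16; b must have the parity of D, and c = (b^2 - D)/(4a) must be an integer >= a.
Enumerate a = 1..16, b in [-a, a]:
  a=1: (1, 0, 202)  [1]
  a=2: (2, 0, 101)  [1]
  a=3..6: none
  a=7: (7, -2, 29), (7, 2, 29)  [2]
  a=8..13: none
  a=14: (14, -12, 17), (14, 12, 17)  [2]
  a=15..16: none
Total reduced forms: 1 + 1 + 2 + 2 = 6
h = 6

6


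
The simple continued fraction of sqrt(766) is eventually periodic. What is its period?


Run the CF algorithm for sqrt(766).
a_0 = floor(sqrt(766)) = 27; set m_0=0, q_0=1.
Recurrence: m' = q*a - m,  q' = (d - m'^2)/q,  a' = floor((a_0 + m')/q').
  step 1: m=27, q=37, a=1
  step 2: m=10, q=18, a=2
  step 3: m=26, q=5, a=10
  step 4: m=24, q=38, a=1
  step 5: m=14, q=15, a=2
  step 6: m=16, q=34, a=1
  step 7: m=18, q=13, a=3
  step 8: m=21, q=25, a=1
  step 9: m=4, q=30, a=1
  step 10: m=26, q=3, a=17
  step 11: m=25, q=47, a=1
  step 12: m=22, q=6, a=8
  step 13: m=26, q=15, a=3
  step 14: m=19, q=27, a=1
  step 15: m=8, q=26, a=1
  step 16: m=18, q=17, a=2
  step 17: m=16, q=30, a=1
  step 18: m=14, q=19, a=2
  step 19: m=24, q=10, a=5
  step 20: m=26, q=9, a=5
  step 21: m=19, q=45, a=1
  step 22: m=26, q=2, a=26
  step 23: m=26, q=45, a=1
  step 24: m=19, q=9, a=5
  step 25: m=26, q=10, a=5
  step 26: m=24, q=19, a=2
  step 27: m=14, q=30, a=1
  step 28: m=16, q=17, a=2
  step 29: m=18, q=26, a=1
  step 30: m=8, q=27, a=1
  step 31: m=19, q=15, a=3
  step 32: m=26, q=6, a=8
  step 33: m=22, q=47, a=1
  step 34: m=25, q=3, a=17
  step 35: m=26, q=30, a=1
  step 36: m=4, q=25, a=1
  step 37: m=21, q=13, a=3
  step 38: m=18, q=34, a=1
  step 39: m=16, q=15, a=2
  step 40: m=14, q=38, a=1
  step 41: m=24, q=5, a=10
  step 42: m=26, q=18, a=2
  step 43: m=10, q=37, a=1
  step 44: m=27, q=1, a=54
a_44 = 2*a_0 = 54, so the period closes here.
sqrt(766) = [27; 1, 2, 10, 1, 2, 1, 3, 1, 1, 17, 1, 8, 3, 1, 1, 2, 1, 2, 5, 5, 1, 26, 1, 5, 5, 2, 1, 2, 1, 1, 3, 8, 1, 17, 1, 1, 3, 1, 2, 1, 10, 2, 1, 54]
Period length = 44

44


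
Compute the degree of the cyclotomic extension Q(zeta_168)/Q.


The degree equals Euler's totient phi(168).
168 = 2^3 * 3 * 7
phi(168) = 48

48


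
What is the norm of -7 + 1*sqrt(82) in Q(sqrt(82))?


N(a + b*sqrt(d)) = a^2 - d*b^2
= (-7)^2 - (82)*(1)^2
= 49 - 82
= -33

-33


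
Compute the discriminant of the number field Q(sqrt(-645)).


For K = Q(sqrt(d)) with d squarefree: disc(K) = d if d = 1 mod 4, and disc(K) = 4d if d = 2 or 3 mod 4.
Here d = -645, and d mod 4 = 3.
d = 3 mod 4, not 1 (O_K = Z[sqrt(d)]), so disc(K) = 4d = 4 * (-645) = -2580

-2580


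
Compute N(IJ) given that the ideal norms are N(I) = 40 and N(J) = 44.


N(IJ) = N(I) * N(J)
= 40 * 44
= 1760

1760


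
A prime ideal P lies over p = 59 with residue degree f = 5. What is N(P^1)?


N(P^a) = p^(a*f)
= 59^(1*5)
= 59^5
= 714924299

714924299


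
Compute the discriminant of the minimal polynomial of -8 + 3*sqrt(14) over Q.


The element -8 + 3*sqrt(14) has minimal polynomial:
x^2 + 16*x - 62
Discriminant = (16)^2 - 4*(-62)
= 256 + 248
= 504

504


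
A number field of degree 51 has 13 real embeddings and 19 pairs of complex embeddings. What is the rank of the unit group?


By Dirichlet's unit theorem:
rank = r1 + r2 - 1
= 13 + 19 - 1
= 31

31


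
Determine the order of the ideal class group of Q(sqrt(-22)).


K = Q(sqrt(-22)). d mod 4 = 2, so D = disc(K) = 4d = -88
h(K) equals the number of primitive reduced positive-definite forms (a, b, c) = a*x^2 + b*x*y + c*y^2 with b^2 - 4ac = D,
where reduced means |b| <= a <= c, with b >= 0 whenever |b| = a or a = c, and primitive means gcd(a, b, c) = 1.
Reduced forces 3a^2 <= |D| = 88, so 1 <= a <= 5; b must have the parity of D, and c = (b^2 - D)/(4a) must be an integer >= a.
Enumerate a = 1..5, b in [-a, a]:
  a=1: (1, 0, 22)  [1]
  a=2: (2, 0, 11)  [1]
  a=3..5: none
Total reduced forms: 1 + 1 = 2
h = 2

2


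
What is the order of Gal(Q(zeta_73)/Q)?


|Gal(Q(zeta_73)/Q)| = phi(73)
= 72

72


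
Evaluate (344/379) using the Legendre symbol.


p = 379 is prime, so compute (344/379) with the reciprocity algorithm (Jacobi-symbol steps: pull out 2s via (2/n), flip via reciprocity, reduce):
  pull out 2: (2/379) = -1  (since 379 mod 8 = 3)
  pull out 2: (2/379) = -1  (since 379 mod 8 = 3)
  pull out 2: (2/379) = -1  (since 379 mod 8 = 3)
  reciprocity: (43/379) -> -(379/43)
  reduce: (35/43)
  reciprocity: (35/43) -> -(43/35)
  reduce: (8/35)
  pull out 2: (2/35) = -1  (since 35 mod 8 = 3)
  pull out 2: (2/35) = -1  (since 35 mod 8 = 3)
  pull out 2: (2/35) = -1  (since 35 mod 8 = 3)
  (1/35) = 1
Product of signs = 1
(344/379) = 1

1


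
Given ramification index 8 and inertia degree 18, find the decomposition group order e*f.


|D_P| = e * f
= 8 * 18
= 144

144


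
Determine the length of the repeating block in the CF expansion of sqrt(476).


Run the CF algorithm for sqrt(476).
a_0 = floor(sqrt(476)) = 21; set m_0=0, q_0=1.
Recurrence: m' = q*a - m,  q' = (d - m'^2)/q,  a' = floor((a_0 + m')/q').
  step 1: m=21, q=35, a=1
  step 2: m=14, q=8, a=4
  step 3: m=18, q=19, a=2
  step 4: m=20, q=4, a=10
  step 5: m=20, q=19, a=2
  step 6: m=18, q=8, a=4
  step 7: m=14, q=35, a=1
  step 8: m=21, q=1, a=42
a_8 = 2*a_0 = 42, so the period closes here.
sqrt(476) = [21; 1, 4, 2, 10, 2, 4, 1, 42]
Period length = 8

8


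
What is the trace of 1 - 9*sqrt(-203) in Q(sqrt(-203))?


Tr(a + b*sqrt(d)) = (a + b*sqrt(d)) + (a - b*sqrt(d)) = 2a
= 2 * (1)
= 2

2


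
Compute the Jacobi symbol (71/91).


Compute (71/91) via quadratic reciprocity:
  reciprocity: (71/91) -> -(91/71)
  reduce: (20/71)
  pull out 2: (2/71) = +1  (since 71 mod 8 = 7)
  pull out 2: (2/71) = +1  (since 71 mod 8 = 7)
  reciprocity: (5/71) -> +(71/5)
  reduce: (1/5)
  (1/5) = 1
Product of signs = -1

-1


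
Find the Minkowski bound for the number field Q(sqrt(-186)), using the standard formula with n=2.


d = -186, d mod 4 = 2, so disc(K) = 4d = -744; |disc(K)| = 744
Imaginary quadratic field, so n = 2, s = r2 = 1, r1 = 0
M = (n!/n^n) * (4/pi)^s * sqrt(|disc(K)|) = (2!/2^2) * (4/pi)^1 * sqrt(744)
= 0.5 * 1.273240 * 27.276363
= 17.3647

17.3647


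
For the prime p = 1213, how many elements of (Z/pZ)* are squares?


For prime p, the number of non-zero quadratic residues is (p-1)/2.
= (1213-1)/2
= 606

606


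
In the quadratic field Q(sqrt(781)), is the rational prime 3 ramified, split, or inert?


K = Q(sqrt(781)). Since d mod 4 = 1, disc(K) = 781.
Check p | disc: 781 mod 3 = 1.
p does not divide disc. Compute Legendre symbol (d/p):
1^((3-1)/2) mod 3 = 1
(d/p) = 1, so p splits: (p) = P*P' with e=1, f=1, g=2.
Therefore p is split.

split


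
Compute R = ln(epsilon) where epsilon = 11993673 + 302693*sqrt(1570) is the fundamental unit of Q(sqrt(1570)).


epsilon = 11993673 + 302693*sqrt(1570)
= 2.3987e+07
R = ln(2.3987e+07)
= 16.9930

16.9930


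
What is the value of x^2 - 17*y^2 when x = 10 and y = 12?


x^2 - d*y^2
= 10^2 - 17*12^2
= 100 - 2448
= -2348

-2348


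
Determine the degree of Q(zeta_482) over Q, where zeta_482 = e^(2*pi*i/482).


The degree equals Euler's totient phi(482).
482 = 2 * 241
phi(482) = 240

240


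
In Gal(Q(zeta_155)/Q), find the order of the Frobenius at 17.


The Frobenius at p in Gal(Q(zeta_n)/Q) = (Z/nZ)* is the class of p, so its order is ord_155(17), the smallest k >= 1 with 17^k = 1 mod 155.
n = 155 = 5 * 31, phi(155) = 120; the order divides phi(n).
Divisors of 120: 1, 2, 3, 4, 5, 6, 8, 10, 12, 15, 20, 24, 30, 40, 60, 120
Repeated squaring mod 155: 17^1 = 17, 17^2 = 134, 17^4 = 131, 17^8 = 111, 17^16 = 76, 17^32 = 41, 17^64 = 131
Test divisors in increasing order:
  k=1: 17^1 = 17 mod 155
  k=2: 17^2 = 134 mod 155
  k=3: 17^3 = 134 * 17 = 108 mod 155
  k=4: 17^4 = 131 mod 155
  k=5: 17^5 = 131 * 17 = 57 mod 155
  k=6: 17^6 = 131 * 134 = 39 mod 155
  k=8: 17^8 = 111 mod 155
  k=10: 17^10 = 111 * 134 = 149 mod 155
  k=12: 17^12 = 111 * 131 = 126 mod 155
  k=15: 17^15 = 111 * 131 * 134 * 17 = 123 mod 155
  k=20: 17^20 = 76 * 131 = 36 mod 155
  k=24: 17^24 = 76 * 111 = 66 mod 155
  k=30: 17^30 = 76 * 111 * 131 * 134 = 94 mod 155
  k=40: 17^40 = 41 * 111 = 56 mod 155
  k=60: 17^60 = 41 * 76 * 111 * 131 = 1 mod 155  <- first divisor giving 1
Order = 60

60


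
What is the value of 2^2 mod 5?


p = 5 is prime and the exponent is (p-1)/2 = 2, so by Euler's criterion 2^2 = (2/5) = +1 or -1 mod 5.
Compute by square-and-multiply:
  2 = 2 (binary 10)
  Repeated squaring mod 5: 2^1 = 2, 2^2 = 4
  2^2 = 4 mod 5
Result 4 = p - 1 = -1 mod 5: 2 is a quadratic non-residue mod 5. As a residue in [0, p-1] the value is 4.
2^2 mod 5 = 4

4


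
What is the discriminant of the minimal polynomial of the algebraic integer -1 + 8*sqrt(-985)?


The element -1 + 8*sqrt(-985) has minimal polynomial:
x^2 + 2*x + 63041
Discriminant = (2)^2 - 4*(63041)
= 4 - 252164
= -252160

-252160


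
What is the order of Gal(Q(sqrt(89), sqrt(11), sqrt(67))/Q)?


The 3 square roots of distinct primes are multiplicatively independent over Q,
so [K:Q] = 2^3 and Gal(K/Q) is isomorphic to (Z/2Z)^3.
|Gal| = 2^3 = 8

8


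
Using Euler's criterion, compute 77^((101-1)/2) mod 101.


p = 101 is prime and the exponent is (p-1)/2 = 50, so by Euler's criterion 77^50 = (77/101) = +1 or -1 mod 101.
Compute by square-and-multiply:
  50 = 32 + 16 + 2 (binary 110010)
  Repeated squaring mod 101: 77^1 = 77, 77^2 = 71, 77^4 = 92, 77^8 = 81, 77^16 = 97, 77^32 = 16
  77^50 = 77^32 * 77^16 * 77^2 = 16 * 97 * 71 mod 101
    16 * 97 = 1552 = 37 mod 101
    37 * 71 = 2627 = 1 mod 101
  77^50 = 1 mod 101
Result 1: 77 is a quadratic residue mod 101.
77^50 mod 101 = 1

1


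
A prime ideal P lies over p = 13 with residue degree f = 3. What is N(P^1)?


N(P^a) = p^(a*f)
= 13^(1*3)
= 13^3
= 2197

2197


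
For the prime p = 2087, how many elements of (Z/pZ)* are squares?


For prime p, the number of non-zero quadratic residues is (p-1)/2.
= (2087-1)/2
= 1043

1043


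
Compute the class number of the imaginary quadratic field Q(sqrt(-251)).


K = Q(sqrt(-251)). d mod 4 = 1, so D = disc(K) = d = -251
h(K) equals the number of primitive reduced positive-definite forms (a, b, c) = a*x^2 + b*x*y + c*y^2 with b^2 - 4ac = D,
where reduced means |b| <= a <= c, with b >= 0 whenever |b| = a or a = c, and primitive means gcd(a, b, c) = 1.
Reduced forces 3a^2 <= |D| = 251, so 1 <= a <= 9; b must have the parity of D, and c = (b^2 - D)/(4a) must be an integer >= a.
Enumerate a = 1..9, b in [-a, a]:
  a=1: (1, 1, 63)  [1]
  a=2: none
  a=3: (3, -1, 21), (3, 1, 21)  [2]
  a=4: none
  a=5: (5, -3, 13), (5, 3, 13)  [2]
  a=6: none
  a=7: (7, -1, 9), (7, 1, 9)  [2]
  a=8..9: none
Total reduced forms: 1 + 2 + 2 + 2 = 7
h = 7

7


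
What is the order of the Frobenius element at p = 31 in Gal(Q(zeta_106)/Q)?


The Frobenius at p in Gal(Q(zeta_n)/Q) = (Z/nZ)* is the class of p, so its order is ord_106(31), the smallest k >= 1 with 31^k = 1 mod 106.
n = 106 = 2 * 53, phi(106) = 52; the order divides phi(n).
Divisors of 52: 1, 2, 4, 13, 26, 52
Repeated squaring mod 106: 31^1 = 31, 31^2 = 7, 31^4 = 49, 31^8 = 69, 31^16 = 97, 31^32 = 81
Test divisors in increasing order:
  k=1: 31^1 = 31 mod 106
  k=2: 31^2 = 7 mod 106
  k=4: 31^4 = 49 mod 106
  k=13: 31^13 = 69 * 49 * 31 = 83 mod 106
  k=26: 31^26 = 97 * 69 * 7 = 105 mod 106
  k=52: 31^52 = 81 * 97 * 49 = 1 mod 106  <- first divisor giving 1
Order = 52

52


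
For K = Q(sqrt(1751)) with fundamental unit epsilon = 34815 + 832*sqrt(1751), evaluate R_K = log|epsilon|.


epsilon = 34815 + 832*sqrt(1751)
= 69630.0000
R = ln(69630.0000)
= 11.1510

11.1510


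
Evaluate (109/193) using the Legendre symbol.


p = 193 is prime, so compute (109/193) with the reciprocity algorithm (Jacobi-symbol steps: pull out 2s via (2/n), flip via reciprocity, reduce):
  reciprocity: (109/193) -> +(193/109)
  reduce: (84/109)
  pull out 2: (2/109) = -1  (since 109 mod 8 = 5)
  pull out 2: (2/109) = -1  (since 109 mod 8 = 5)
  reciprocity: (21/109) -> +(109/21)
  reduce: (4/21)
  pull out 2: (2/21) = -1  (since 21 mod 8 = 5)
  pull out 2: (2/21) = -1  (since 21 mod 8 = 5)
  (1/21) = 1
Product of signs = 1
(109/193) = 1

1


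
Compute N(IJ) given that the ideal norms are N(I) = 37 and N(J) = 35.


N(IJ) = N(I) * N(J)
= 37 * 35
= 1295

1295


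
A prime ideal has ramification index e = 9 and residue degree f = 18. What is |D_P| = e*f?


|D_P| = e * f
= 9 * 18
= 162

162


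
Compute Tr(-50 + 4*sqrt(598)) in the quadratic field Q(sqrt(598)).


Tr(a + b*sqrt(d)) = (a + b*sqrt(d)) + (a - b*sqrt(d)) = 2a
= 2 * (-50)
= -100

-100


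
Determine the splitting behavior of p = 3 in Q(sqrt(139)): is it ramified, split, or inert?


K = Q(sqrt(139)). Since d mod 4 = 3, disc(K) = 556.
Check p | disc: 556 mod 3 = 1.
p does not divide disc. Compute Legendre symbol (d/p):
1^((3-1)/2) mod 3 = 1
(d/p) = 1, so p splits: (p) = P*P' with e=1, f=1, g=2.
Therefore p is split.

split


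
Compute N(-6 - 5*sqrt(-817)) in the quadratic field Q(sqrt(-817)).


N(a + b*sqrt(d)) = a^2 - d*b^2
= (-6)^2 - (-817)*(-5)^2
= 36 + 20425
= 20461

20461


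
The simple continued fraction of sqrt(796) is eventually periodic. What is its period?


Run the CF algorithm for sqrt(796).
a_0 = floor(sqrt(796)) = 28; set m_0=0, q_0=1.
Recurrence: m' = q*a - m,  q' = (d - m'^2)/q,  a' = floor((a_0 + m')/q').
  step 1: m=28, q=12, a=4
  step 2: m=20, q=33, a=1
  step 3: m=13, q=19, a=2
  step 4: m=25, q=9, a=5
  step 5: m=20, q=44, a=1
  step 6: m=24, q=5, a=10
  step 7: m=26, q=24, a=2
  step 8: m=22, q=13, a=3
  step 9: m=17, q=39, a=1
  step 10: m=22, q=8, a=6
  step 11: m=26, q=15, a=3
  step 12: m=19, q=29, a=1
  step 13: m=10, q=24, a=1
  step 14: m=14, q=25, a=1
  step 15: m=11, q=27, a=1
  step 16: m=16, q=20, a=2
  step 17: m=24, q=11, a=4
  step 18: m=20, q=36, a=1
  step 19: m=16, q=15, a=2
  step 20: m=14, q=40, a=1
  step 21: m=26, q=3, a=18
  step 22: m=28, q=4, a=14
  step 23: m=28, q=3, a=18
  step 24: m=26, q=40, a=1
  step 25: m=14, q=15, a=2
  step 26: m=16, q=36, a=1
  step 27: m=20, q=11, a=4
  step 28: m=24, q=20, a=2
  step 29: m=16, q=27, a=1
  step 30: m=11, q=25, a=1
  step 31: m=14, q=24, a=1
  step 32: m=10, q=29, a=1
  step 33: m=19, q=15, a=3
  step 34: m=26, q=8, a=6
  step 35: m=22, q=39, a=1
  step 36: m=17, q=13, a=3
  step 37: m=22, q=24, a=2
  step 38: m=26, q=5, a=10
  step 39: m=24, q=44, a=1
  step 40: m=20, q=9, a=5
  step 41: m=25, q=19, a=2
  step 42: m=13, q=33, a=1
  step 43: m=20, q=12, a=4
  step 44: m=28, q=1, a=56
a_44 = 2*a_0 = 56, so the period closes here.
sqrt(796) = [28; 4, 1, 2, 5, 1, 10, 2, 3, 1, 6, 3, 1, 1, 1, 1, 2, 4, 1, 2, 1, 18, 14, 18, 1, 2, 1, 4, 2, 1, 1, 1, 1, 3, 6, 1, 3, 2, 10, 1, 5, 2, 1, 4, 56]
Period length = 44

44


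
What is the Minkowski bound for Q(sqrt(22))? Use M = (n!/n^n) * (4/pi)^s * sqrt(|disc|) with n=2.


d = 22, d mod 4 = 2, so disc(K) = 4d = 88; |disc(K)| = 88
Real quadratic field, so n = 2, s = r2 = 0, r1 = 2
M = (n!/n^n) * (4/pi)^s * sqrt(|disc(K)|) = (2!/2^2) * (4/pi)^0 * sqrt(88)
= 0.5 * 1.000000 * 9.380832
= 4.6904

4.6904


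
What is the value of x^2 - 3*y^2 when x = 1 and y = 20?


x^2 - d*y^2
= 1^2 - 3*20^2
= 1 - 1200
= -1199

-1199


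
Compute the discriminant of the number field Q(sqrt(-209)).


For K = Q(sqrt(d)) with d squarefree: disc(K) = d if d = 1 mod 4, and disc(K) = 4d if d = 2 or 3 mod 4.
Here d = -209, and d mod 4 = 3.
d = 3 mod 4, not 1 (O_K = Z[sqrt(d)]), so disc(K) = 4d = 4 * (-209) = -836

-836


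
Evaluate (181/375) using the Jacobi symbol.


Compute (181/375) via quadratic reciprocity:
  reciprocity: (181/375) -> +(375/181)
  reduce: (13/181)
  reciprocity: (13/181) -> +(181/13)
  reduce: (12/13)
  pull out 2: (2/13) = -1  (since 13 mod 8 = 5)
  pull out 2: (2/13) = -1  (since 13 mod 8 = 5)
  reciprocity: (3/13) -> +(13/3)
  reduce: (1/3)
  (1/3) = 1
Product of signs = 1

1


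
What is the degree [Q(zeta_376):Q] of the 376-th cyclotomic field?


The degree equals Euler's totient phi(376).
376 = 2^3 * 47
phi(376) = 184

184


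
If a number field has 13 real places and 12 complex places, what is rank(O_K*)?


By Dirichlet's unit theorem:
rank = r1 + r2 - 1
= 13 + 12 - 1
= 24

24


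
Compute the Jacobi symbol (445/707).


Compute (445/707) via quadratic reciprocity:
  reciprocity: (445/707) -> +(707/445)
  reduce: (262/445)
  pull out 2: (2/445) = -1  (since 445 mod 8 = 5)
  reciprocity: (131/445) -> +(445/131)
  reduce: (52/131)
  pull out 2: (2/131) = -1  (since 131 mod 8 = 3)
  pull out 2: (2/131) = -1  (since 131 mod 8 = 3)
  reciprocity: (13/131) -> +(131/13)
  reduce: (1/13)
  (1/13) = 1
Product of signs = -1

-1


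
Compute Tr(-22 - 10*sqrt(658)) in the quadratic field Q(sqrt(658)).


Tr(a + b*sqrt(d)) = (a + b*sqrt(d)) + (a - b*sqrt(d)) = 2a
= 2 * (-22)
= -44

-44


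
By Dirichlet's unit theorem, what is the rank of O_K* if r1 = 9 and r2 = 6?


By Dirichlet's unit theorem:
rank = r1 + r2 - 1
= 9 + 6 - 1
= 14

14


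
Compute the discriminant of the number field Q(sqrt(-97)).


For K = Q(sqrt(d)) with d squarefree: disc(K) = d if d = 1 mod 4, and disc(K) = 4d if d = 2 or 3 mod 4.
Here d = -97, and d mod 4 = 3.
d = 3 mod 4, not 1 (O_K = Z[sqrt(d)]), so disc(K) = 4d = 4 * (-97) = -388

-388


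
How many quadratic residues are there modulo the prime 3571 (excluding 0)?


For prime p, the number of non-zero quadratic residues is (p-1)/2.
= (3571-1)/2
= 1785

1785


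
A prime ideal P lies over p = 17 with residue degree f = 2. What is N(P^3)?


N(P^a) = p^(a*f)
= 17^(3*2)
= 17^6
= 24137569

24137569


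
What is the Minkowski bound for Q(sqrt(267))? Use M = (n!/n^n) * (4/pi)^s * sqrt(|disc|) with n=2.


d = 267, d mod 4 = 3, so disc(K) = 4d = 1068; |disc(K)| = 1068
Real quadratic field, so n = 2, s = r2 = 0, r1 = 2
M = (n!/n^n) * (4/pi)^s * sqrt(|disc(K)|) = (2!/2^2) * (4/pi)^0 * sqrt(1068)
= 0.5 * 1.000000 * 32.680269
= 16.3401

16.3401


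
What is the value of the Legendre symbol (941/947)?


p = 947 is prime, so compute (941/947) with the reciprocity algorithm (Jacobi-symbol steps: pull out 2s via (2/n), flip via reciprocity, reduce):
  reciprocity: (941/947) -> +(947/941)
  reduce: (6/941)
  pull out 2: (2/941) = -1  (since 941 mod 8 = 5)
  reciprocity: (3/941) -> +(941/3)
  reduce: (2/3)
  pull out 2: (2/3) = -1  (since 3 mod 8 = 3)
  (1/3) = 1
Product of signs = 1
(941/947) = 1

1


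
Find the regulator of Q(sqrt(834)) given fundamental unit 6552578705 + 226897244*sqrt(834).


epsilon = 6552578705 + 226897244*sqrt(834)
= 1.3105e+10
R = ln(1.3105e+10)
= 23.2963

23.2963


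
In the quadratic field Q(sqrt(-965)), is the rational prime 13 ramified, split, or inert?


K = Q(sqrt(-965)). Since d mod 4 = 3, disc(K) = -3860.
Check p | disc: -3860 mod 13 = 1.
p does not divide disc. Compute Legendre symbol (d/p):
10^((13-1)/2) mod 13 = 1
(d/p) = 1, so p splits: (p) = P*P' with e=1, f=1, g=2.
Therefore p is split.

split


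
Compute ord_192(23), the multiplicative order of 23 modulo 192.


We want ord_192(23), the smallest k >= 1 with 23^k = 1 mod 192.
n = 192 = 2^6 * 3, phi(192) = 64; the order divides phi(n).
Divisors of 64: 1, 2, 4, 8, 16, 32, 64
Repeated squaring mod 192: 23^1 = 23, 23^2 = 145, 23^4 = 97, 23^8 = 1, 23^16 = 1, 23^32 = 1, 23^64 = 1
Test divisors in increasing order:
  k=1: 23^1 = 23 mod 192
  k=2: 23^2 = 145 mod 192
  k=4: 23^4 = 97 mod 192
  k=8: 23^8 = 1 mod 192  <- first divisor giving 1
Order = 8

8


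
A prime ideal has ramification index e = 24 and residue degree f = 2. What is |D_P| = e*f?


|D_P| = e * f
= 24 * 2
= 48

48


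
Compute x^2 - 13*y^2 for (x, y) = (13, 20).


x^2 - d*y^2
= 13^2 - 13*20^2
= 169 - 5200
= -5031

-5031


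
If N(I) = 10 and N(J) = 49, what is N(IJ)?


N(IJ) = N(I) * N(J)
= 10 * 49
= 490

490


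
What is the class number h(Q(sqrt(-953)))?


K = Q(sqrt(-953)). d mod 4 = 3, so D = disc(K) = 4d = -3812
h(K) equals the number of primitive reduced positive-definite forms (a, b, c) = a*x^2 + b*x*y + c*y^2 with b^2 - 4ac = D,
where reduced means |b| <= a <= c, with b >= 0 whenever |b| = a or a = c, and primitive means gcd(a, b, c) = 1.
Reduced forces 3a^2 <= |D| = 3812, so 1 <= a <= 35; b must have the parity of D, and c = (b^2 - D)/(4a) must be an integer >= a.
Enumerate a = 1..35, b in [-a, a]:
  a=1: (1, 0, 953)  [1]
  a=2: (2, 2, 477)  [1]
  a=3: (3, -2, 318), (3, 2, 318)  [2]
  a=4..5: none
  a=6: (6, -2, 159), (6, 2, 159)  [2]
  a=7..8: none
  a=9: (9, -2, 106), (9, 2, 106)  [2]
  a=10: none
  a=11: (11, -4, 87), (11, 4, 87)  [2]
  a=12: none
  a=13: (13, -6, 74), (13, 6, 74)  [2]
  a=14..16: none
  a=17: (17, -8, 57), (17, 8, 57)  [2]
  a=18: (18, -2, 53), (18, 2, 53)  [2]
  a=19: (19, -8, 51), (19, 8, 51)  [2]
  a=20..21: none
  a=22: (22, -18, 47), (22, 18, 47)  [2]
  a=23: (23, -12, 43), (23, 12, 43)  [2]
  a=24..25: none
  a=26: (26, -6, 37), (26, 6, 37)  [2]
  a=27: (27, -20, 39), (27, 20, 39)  [2]
  a=28: none
  a=29: (29, -4, 33), (29, 4, 33)  [2]
  a=30: none
  a=31: (31, -30, 38), (31, 30, 38)  [2]
  a=32: none
  a=33: (33, -26, 34), (33, 26, 34)  [2]
  a=34..35: none
Total reduced forms: 1 + 1 + 2 + 2 + 2 + 2 + 2 + 2 + 2 + 2 + 2 + 2 + 2 + 2 + 2 + 2 + 2 = 32
h = 32

32


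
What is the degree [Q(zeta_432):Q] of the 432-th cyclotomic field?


The degree equals Euler's totient phi(432).
432 = 2^4 * 3^3
phi(432) = 144

144
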